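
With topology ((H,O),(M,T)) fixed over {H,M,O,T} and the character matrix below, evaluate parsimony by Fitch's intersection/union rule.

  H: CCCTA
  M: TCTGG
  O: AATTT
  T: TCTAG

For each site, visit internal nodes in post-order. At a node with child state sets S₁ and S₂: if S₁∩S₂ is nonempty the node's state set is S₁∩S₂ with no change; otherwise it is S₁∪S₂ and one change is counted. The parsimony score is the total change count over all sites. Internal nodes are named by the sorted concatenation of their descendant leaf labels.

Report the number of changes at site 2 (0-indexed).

1

HO@0: {C} ∪ {A} = {A,C} (union, +1)
MT@0: {T} ∩ {T} = {T} (intersection, +0)
HMOT@0: {A,C} ∪ {T} = {A,C,T} (union, +1)
HO@1: {C} ∪ {A} = {A,C} (union, +1)
MT@1: {C} ∩ {C} = {C} (intersection, +0)
HMOT@1: {A,C} ∩ {C} = {C} (intersection, +0)
HO@2: {C} ∪ {T} = {C,T} (union, +1)
MT@2: {T} ∩ {T} = {T} (intersection, +0)
HMOT@2: {C,T} ∩ {T} = {T} (intersection, +0)
HO@3: {T} ∩ {T} = {T} (intersection, +0)
MT@3: {G} ∪ {A} = {A,G} (union, +1)
HMOT@3: {T} ∪ {A,G} = {A,G,T} (union, +1)
HO@4: {A} ∪ {T} = {A,T} (union, +1)
MT@4: {G} ∩ {G} = {G} (intersection, +0)
HMOT@4: {A,T} ∪ {G} = {A,G,T} (union, +1)
per-site changes: [2, 1, 1, 2, 2]; total = 8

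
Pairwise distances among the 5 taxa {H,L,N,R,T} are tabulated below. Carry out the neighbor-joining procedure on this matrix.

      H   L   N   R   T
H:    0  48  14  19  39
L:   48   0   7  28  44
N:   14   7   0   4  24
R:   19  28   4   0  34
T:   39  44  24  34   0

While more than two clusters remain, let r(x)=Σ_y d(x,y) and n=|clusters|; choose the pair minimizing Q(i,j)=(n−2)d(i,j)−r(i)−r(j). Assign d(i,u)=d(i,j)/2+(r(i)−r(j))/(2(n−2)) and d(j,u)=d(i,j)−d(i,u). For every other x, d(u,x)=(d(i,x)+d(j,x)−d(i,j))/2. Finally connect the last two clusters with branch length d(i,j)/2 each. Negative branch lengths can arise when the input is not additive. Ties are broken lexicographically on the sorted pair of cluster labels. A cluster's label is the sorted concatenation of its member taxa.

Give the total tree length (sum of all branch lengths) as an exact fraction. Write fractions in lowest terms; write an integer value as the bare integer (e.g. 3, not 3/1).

step 1: merge (L,N) at d=7, Q=-155; branch lengths L→33/2, N→-19/2; new cluster LN
  updated: d(H,LN)=55/2, d(LN,R)=25/2, d(LN,T)=61/2
step 2: merge (H,R) at d=19, Q=-113; branch lengths H→29/2, R→9/2; new cluster HR
  updated: d(HR,LN)=21/2, d(HR,T)=27
step 3: merge (HR,LN) at d=21/2, Q=-68; branch lengths HR→7/2, LN→7; new cluster HLNR
  updated: d(HLNR,T)=47/2
step 4: merge (HLNR,T) at d=47/2; branch lengths HLNR→47/4, T→47/4; new cluster HLNRT
final tree: (((H:29/2,R:9/2):7/2,(L:33/2,N:-19/2):7):47/4,T:47/4)
total length: 60

60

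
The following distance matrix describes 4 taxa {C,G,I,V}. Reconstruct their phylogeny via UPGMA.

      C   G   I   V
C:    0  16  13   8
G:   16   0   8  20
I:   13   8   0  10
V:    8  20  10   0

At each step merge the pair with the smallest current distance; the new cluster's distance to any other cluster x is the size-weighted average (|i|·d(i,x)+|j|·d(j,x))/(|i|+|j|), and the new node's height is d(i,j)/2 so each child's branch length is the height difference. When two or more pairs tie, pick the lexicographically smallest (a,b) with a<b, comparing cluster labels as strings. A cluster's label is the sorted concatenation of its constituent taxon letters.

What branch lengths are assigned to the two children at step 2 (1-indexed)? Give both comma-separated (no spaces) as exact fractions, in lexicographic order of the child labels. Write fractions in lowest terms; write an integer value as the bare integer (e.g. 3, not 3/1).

iteration 1: select C,V (d=8); attach at lengths (4, 4); label the merged cluster CV
  updated: d(CV,G)=18, d(CV,I)=23/2
iteration 2: select G,I (d=8); attach at lengths (4, 4); label the merged cluster GI
  updated: d(CV,GI)=59/4
iteration 3: select CV,GI (d=59/4); attach at lengths (27/8, 27/8); label the merged cluster CGIV
final tree: ((C:4,V:4):27/8,(G:4,I:4):27/8)
total length: 91/4

4,4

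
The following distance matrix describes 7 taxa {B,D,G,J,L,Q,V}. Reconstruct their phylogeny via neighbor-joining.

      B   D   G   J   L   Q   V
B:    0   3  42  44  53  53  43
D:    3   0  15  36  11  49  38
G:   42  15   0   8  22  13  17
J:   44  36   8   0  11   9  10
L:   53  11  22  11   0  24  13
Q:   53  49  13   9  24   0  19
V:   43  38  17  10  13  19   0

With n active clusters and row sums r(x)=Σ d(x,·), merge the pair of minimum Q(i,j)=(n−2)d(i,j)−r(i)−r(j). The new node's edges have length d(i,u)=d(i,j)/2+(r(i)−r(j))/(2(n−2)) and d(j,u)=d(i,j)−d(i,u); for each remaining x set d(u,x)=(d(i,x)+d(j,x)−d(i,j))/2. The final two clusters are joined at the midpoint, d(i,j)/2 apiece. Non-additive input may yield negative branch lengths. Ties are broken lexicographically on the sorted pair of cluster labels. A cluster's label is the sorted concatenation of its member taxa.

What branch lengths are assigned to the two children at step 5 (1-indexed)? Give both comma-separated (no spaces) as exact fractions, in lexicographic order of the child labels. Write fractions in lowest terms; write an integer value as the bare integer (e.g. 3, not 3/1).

iteration 1: select B,D (d=3, Q=-375); attach at lengths (101/10, -71/10); label the merged cluster BD
  updated: d(BD,G)=27, d(BD,J)=77/2, d(BD,L)=61/2, d(BD,Q)=99/2, d(BD,V)=39
iteration 2: select BD,G (d=27, Q=-327/2); attach at lengths (411/16, 21/16); label the merged cluster BDG
  updated: d(BDG,J)=39/4, d(BDG,L)=51/4, d(BDG,Q)=71/4, d(BDG,V)=29/2
iteration 3: select J,Q (d=9, Q=-165/2); attach at lengths (-1/2, 19/2); label the merged cluster JQ
  updated: d(BDG,JQ)=37/4, d(JQ,L)=13, d(JQ,V)=10
iteration 4: select BDG,JQ (d=37/4, Q=-201/4); attach at lengths (91/16, 57/16); label the merged cluster BDGJQ
  updated: d(BDGJQ,L)=33/4, d(BDGJQ,V)=61/8
iteration 5: select BDGJQ,L (d=33/4, Q=-231/8); attach at lengths (23/16, 109/16); label the merged cluster BDGJLQ
  updated: d(BDGJLQ,V)=99/16
iteration 6: select BDGJLQ,V (d=99/16); attach at lengths (99/32, 99/32); label the merged cluster BDGJLQV
final tree: (((((B:101/10,D:-71/10):411/16,G:21/16):91/16,(J:-1/2,Q:19/2):57/16):23/16,L:109/16):99/32,V:99/32)
total length: 1003/16

23/16,109/16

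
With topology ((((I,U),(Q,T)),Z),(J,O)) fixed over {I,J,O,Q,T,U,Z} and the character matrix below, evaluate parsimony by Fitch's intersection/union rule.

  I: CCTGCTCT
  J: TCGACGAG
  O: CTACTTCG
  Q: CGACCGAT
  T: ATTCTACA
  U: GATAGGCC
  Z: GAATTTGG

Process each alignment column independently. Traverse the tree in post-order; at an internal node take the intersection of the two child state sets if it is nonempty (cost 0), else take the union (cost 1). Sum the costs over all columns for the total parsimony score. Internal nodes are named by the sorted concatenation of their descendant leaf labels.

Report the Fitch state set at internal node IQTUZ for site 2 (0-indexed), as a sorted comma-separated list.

[col 0] IU: children I:{C}, U:{G} ∪→ {C,G}; cost 1
[col 0] QT: children Q:{C}, T:{A} ∪→ {A,C}; cost 1
[col 0] IQTU: children IU:{C,G}, QT:{A,C} ∩→ {C}; cost 0
[col 0] IQTUZ: children IQTU:{C}, Z:{G} ∪→ {C,G}; cost 1
[col 0] JO: children J:{T}, O:{C} ∪→ {C,T}; cost 1
[col 0] IJOQTUZ: children IQTUZ:{C,G}, JO:{C,T} ∩→ {C}; cost 0
[col 1] IU: children I:{C}, U:{A} ∪→ {A,C}; cost 1
[col 1] QT: children Q:{G}, T:{T} ∪→ {G,T}; cost 1
[col 1] IQTU: children IU:{A,C}, QT:{G,T} ∪→ {A,C,G,T}; cost 1
[col 1] IQTUZ: children IQTU:{A,C,G,T}, Z:{A} ∩→ {A}; cost 0
[col 1] JO: children J:{C}, O:{T} ∪→ {C,T}; cost 1
[col 1] IJOQTUZ: children IQTUZ:{A}, JO:{C,T} ∪→ {A,C,T}; cost 1
[col 2] IU: children I:{T}, U:{T} ∩→ {T}; cost 0
[col 2] QT: children Q:{A}, T:{T} ∪→ {A,T}; cost 1
[col 2] IQTU: children IU:{T}, QT:{A,T} ∩→ {T}; cost 0
[col 2] IQTUZ: children IQTU:{T}, Z:{A} ∪→ {A,T}; cost 1
[col 2] JO: children J:{G}, O:{A} ∪→ {A,G}; cost 1
[col 2] IJOQTUZ: children IQTUZ:{A,T}, JO:{A,G} ∩→ {A}; cost 0
[col 3] IU: children I:{G}, U:{A} ∪→ {A,G}; cost 1
[col 3] QT: children Q:{C}, T:{C} ∩→ {C}; cost 0
[col 3] IQTU: children IU:{A,G}, QT:{C} ∪→ {A,C,G}; cost 1
[col 3] IQTUZ: children IQTU:{A,C,G}, Z:{T} ∪→ {A,C,G,T}; cost 1
[col 3] JO: children J:{A}, O:{C} ∪→ {A,C}; cost 1
[col 3] IJOQTUZ: children IQTUZ:{A,C,G,T}, JO:{A,C} ∩→ {A,C}; cost 0
[col 4] IU: children I:{C}, U:{G} ∪→ {C,G}; cost 1
[col 4] QT: children Q:{C}, T:{T} ∪→ {C,T}; cost 1
[col 4] IQTU: children IU:{C,G}, QT:{C,T} ∩→ {C}; cost 0
[col 4] IQTUZ: children IQTU:{C}, Z:{T} ∪→ {C,T}; cost 1
[col 4] JO: children J:{C}, O:{T} ∪→ {C,T}; cost 1
[col 4] IJOQTUZ: children IQTUZ:{C,T}, JO:{C,T} ∩→ {C,T}; cost 0
[col 5] IU: children I:{T}, U:{G} ∪→ {G,T}; cost 1
[col 5] QT: children Q:{G}, T:{A} ∪→ {A,G}; cost 1
[col 5] IQTU: children IU:{G,T}, QT:{A,G} ∩→ {G}; cost 0
[col 5] IQTUZ: children IQTU:{G}, Z:{T} ∪→ {G,T}; cost 1
[col 5] JO: children J:{G}, O:{T} ∪→ {G,T}; cost 1
[col 5] IJOQTUZ: children IQTUZ:{G,T}, JO:{G,T} ∩→ {G,T}; cost 0
[col 6] IU: children I:{C}, U:{C} ∩→ {C}; cost 0
[col 6] QT: children Q:{A}, T:{C} ∪→ {A,C}; cost 1
[col 6] IQTU: children IU:{C}, QT:{A,C} ∩→ {C}; cost 0
[col 6] IQTUZ: children IQTU:{C}, Z:{G} ∪→ {C,G}; cost 1
[col 6] JO: children J:{A}, O:{C} ∪→ {A,C}; cost 1
[col 6] IJOQTUZ: children IQTUZ:{C,G}, JO:{A,C} ∩→ {C}; cost 0
[col 7] IU: children I:{T}, U:{C} ∪→ {C,T}; cost 1
[col 7] QT: children Q:{T}, T:{A} ∪→ {A,T}; cost 1
[col 7] IQTU: children IU:{C,T}, QT:{A,T} ∩→ {T}; cost 0
[col 7] IQTUZ: children IQTU:{T}, Z:{G} ∪→ {G,T}; cost 1
[col 7] JO: children J:{G}, O:{G} ∩→ {G}; cost 0
[col 7] IJOQTUZ: children IQTUZ:{G,T}, JO:{G} ∩→ {G}; cost 0
per-site changes: [4, 5, 3, 4, 4, 4, 3, 3]; total = 30

A,T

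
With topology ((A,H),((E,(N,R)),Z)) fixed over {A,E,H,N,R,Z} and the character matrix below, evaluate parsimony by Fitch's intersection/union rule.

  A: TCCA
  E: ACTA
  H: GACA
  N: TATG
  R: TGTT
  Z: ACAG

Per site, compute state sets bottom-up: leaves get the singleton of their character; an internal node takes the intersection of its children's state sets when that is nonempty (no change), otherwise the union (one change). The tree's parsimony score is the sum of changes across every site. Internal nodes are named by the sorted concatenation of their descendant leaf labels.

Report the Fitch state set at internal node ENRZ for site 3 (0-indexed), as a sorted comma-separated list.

AH@0: {T} ∪ {G} = {G,T} (union, +1)
NR@0: {T} ∩ {T} = {T} (intersection, +0)
ENR@0: {A} ∪ {T} = {A,T} (union, +1)
ENRZ@0: {A,T} ∩ {A} = {A} (intersection, +0)
AEHNRZ@0: {G,T} ∪ {A} = {A,G,T} (union, +1)
AH@1: {C} ∪ {A} = {A,C} (union, +1)
NR@1: {A} ∪ {G} = {A,G} (union, +1)
ENR@1: {C} ∪ {A,G} = {A,C,G} (union, +1)
ENRZ@1: {A,C,G} ∩ {C} = {C} (intersection, +0)
AEHNRZ@1: {A,C} ∩ {C} = {C} (intersection, +0)
AH@2: {C} ∩ {C} = {C} (intersection, +0)
NR@2: {T} ∩ {T} = {T} (intersection, +0)
ENR@2: {T} ∩ {T} = {T} (intersection, +0)
ENRZ@2: {T} ∪ {A} = {A,T} (union, +1)
AEHNRZ@2: {C} ∪ {A,T} = {A,C,T} (union, +1)
AH@3: {A} ∩ {A} = {A} (intersection, +0)
NR@3: {G} ∪ {T} = {G,T} (union, +1)
ENR@3: {A} ∪ {G,T} = {A,G,T} (union, +1)
ENRZ@3: {A,G,T} ∩ {G} = {G} (intersection, +0)
AEHNRZ@3: {A} ∪ {G} = {A,G} (union, +1)
per-site changes: [3, 3, 2, 3]; total = 11

G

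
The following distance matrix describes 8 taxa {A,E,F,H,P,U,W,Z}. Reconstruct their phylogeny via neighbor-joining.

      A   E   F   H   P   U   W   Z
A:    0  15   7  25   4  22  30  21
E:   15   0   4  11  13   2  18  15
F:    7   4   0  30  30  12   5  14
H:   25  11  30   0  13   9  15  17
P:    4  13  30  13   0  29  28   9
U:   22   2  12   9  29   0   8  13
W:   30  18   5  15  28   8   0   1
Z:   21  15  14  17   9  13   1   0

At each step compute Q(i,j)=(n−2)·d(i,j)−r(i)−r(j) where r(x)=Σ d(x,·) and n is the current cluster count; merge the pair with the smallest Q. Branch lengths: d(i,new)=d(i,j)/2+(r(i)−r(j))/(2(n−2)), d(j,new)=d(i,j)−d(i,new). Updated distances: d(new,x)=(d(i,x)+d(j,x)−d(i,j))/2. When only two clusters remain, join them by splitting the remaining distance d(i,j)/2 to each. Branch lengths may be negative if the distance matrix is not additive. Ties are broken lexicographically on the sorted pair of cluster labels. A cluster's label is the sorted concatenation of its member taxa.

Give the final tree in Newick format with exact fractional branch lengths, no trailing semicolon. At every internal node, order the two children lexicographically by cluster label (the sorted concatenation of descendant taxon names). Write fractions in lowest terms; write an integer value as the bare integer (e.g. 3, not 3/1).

step 1: merge (A,P) at d=4, Q=-226; branch lengths A→11/6, P→13/6; new cluster AP
  updated: d(AP,E)=12, d(AP,F)=33/2, d(AP,H)=17, d(AP,U)=47/2, d(AP,W)=27, d(AP,Z)=13
step 2: merge (W,Z) at d=1, Q=-142; branch lengths W→3/5, Z→2/5; new cluster WZ
  updated: d(AP,WZ)=39/2, d(E,WZ)=16, d(F,WZ)=9, d(H,WZ)=31/2, d(U,WZ)=10
step 3: merge (F,WZ) at d=9, Q=-211/2; branch lengths F→75/16, WZ→69/16; new cluster FWZ
  updated: d(AP,FWZ)=27/2, d(E,FWZ)=11/2, d(FWZ,H)=73/4, d(FWZ,U)=13/2
step 4: merge (AP,H) at d=17, Q=-281/4; branch lengths AP→247/24, H→161/24; new cluster AHP
  updated: d(AHP,E)=3, d(AHP,FWZ)=59/8, d(AHP,U)=31/4
step 5: merge (AHP,FWZ) at d=59/8, Q=-91/4; branch lengths AHP→27/8, FWZ→4; new cluster AFHPWZ
  updated: d(AFHPWZ,E)=9/16, d(AFHPWZ,U)=55/16
step 6: merge (AFHPWZ,E) at d=9/16, Q=-6; branch lengths AFHPWZ→1, E→-7/16; new cluster AEFHPWZ
  updated: d(AEFHPWZ,U)=39/16
step 7: merge (AEFHPWZ,U) at d=39/16; branch lengths AEFHPWZ→39/32, U→39/32; new cluster AEFHPUWZ
final tree: (((((A:11/6,P:13/6):247/24,H:161/24):27/8,(F:75/16,(W:3/5,Z:2/5):69/16):4):1,E:-7/16):39/32,U:39/32)
total length: 331/8

(((((A:11/6,P:13/6):247/24,H:161/24):27/8,(F:75/16,(W:3/5,Z:2/5):69/16):4):1,E:-7/16):39/32,U:39/32)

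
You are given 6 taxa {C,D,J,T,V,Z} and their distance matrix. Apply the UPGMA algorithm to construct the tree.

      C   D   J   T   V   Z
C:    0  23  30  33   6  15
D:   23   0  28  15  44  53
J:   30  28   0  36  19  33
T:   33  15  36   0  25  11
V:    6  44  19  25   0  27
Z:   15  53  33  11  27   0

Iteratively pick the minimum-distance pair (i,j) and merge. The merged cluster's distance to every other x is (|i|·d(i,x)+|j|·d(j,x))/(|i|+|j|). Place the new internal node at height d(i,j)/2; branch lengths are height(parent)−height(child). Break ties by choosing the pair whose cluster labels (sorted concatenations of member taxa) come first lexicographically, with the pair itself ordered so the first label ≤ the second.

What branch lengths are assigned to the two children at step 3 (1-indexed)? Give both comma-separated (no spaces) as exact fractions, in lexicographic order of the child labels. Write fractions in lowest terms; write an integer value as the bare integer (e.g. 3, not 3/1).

step 1: merge (C,V) at d=6; branch lengths C→3, V→3; new cluster CV
  updated: d(CV,D)=67/2, d(CV,J)=49/2, d(CV,T)=29, d(CV,Z)=21
step 2: merge (T,Z) at d=11; branch lengths T→11/2, Z→11/2; new cluster TZ
  updated: d(CV,TZ)=25, d(D,TZ)=34, d(J,TZ)=69/2
step 3: merge (CV,J) at d=49/2; branch lengths CV→37/4, J→49/4; new cluster CJV
  updated: d(CJV,D)=95/3, d(CJV,TZ)=169/6
step 4: merge (CJV,TZ) at d=169/6; branch lengths CJV→11/6, TZ→103/12; new cluster CJTVZ
  updated: d(CJTVZ,D)=163/5
step 5: merge (CJTVZ,D) at d=163/5; branch lengths CJTVZ→133/60, D→163/10; new cluster CDJTVZ
final tree: ((((C:3,V:3):37/4,J:49/4):11/6,(T:11/2,Z:11/2):103/12):133/60,D:163/10)
total length: 2023/30

37/4,49/4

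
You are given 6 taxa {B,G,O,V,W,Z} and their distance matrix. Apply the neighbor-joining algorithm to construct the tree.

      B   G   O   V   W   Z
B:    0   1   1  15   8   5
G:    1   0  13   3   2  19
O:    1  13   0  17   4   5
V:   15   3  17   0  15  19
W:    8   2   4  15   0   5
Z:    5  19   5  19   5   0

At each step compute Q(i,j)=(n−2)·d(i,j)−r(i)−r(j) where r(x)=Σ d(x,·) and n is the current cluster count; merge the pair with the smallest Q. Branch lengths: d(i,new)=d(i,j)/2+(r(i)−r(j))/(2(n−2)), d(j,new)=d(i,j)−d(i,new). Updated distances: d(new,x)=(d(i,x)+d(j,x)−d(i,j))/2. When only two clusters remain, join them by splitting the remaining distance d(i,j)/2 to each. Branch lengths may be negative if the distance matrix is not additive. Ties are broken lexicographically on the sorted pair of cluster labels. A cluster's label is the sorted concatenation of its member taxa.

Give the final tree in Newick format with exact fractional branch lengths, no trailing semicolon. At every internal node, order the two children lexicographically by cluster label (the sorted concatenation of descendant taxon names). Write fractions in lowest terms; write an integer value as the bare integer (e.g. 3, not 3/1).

(((B:1/8,((G:-19/8,V:43/8):83/12,W:1/12):29/8):3/8,O:7/8):33/16,Z:33/16)

step 1: merge (G,V) at d=3, Q=-95; branch lengths G→-19/8, V→43/8; new cluster GV
  updated: d(B,GV)=13/2, d(GV,O)=27/2, d(GV,W)=7, d(GV,Z)=35/2
step 2: merge (GV,W) at d=7, Q=-95/2; branch lengths GV→83/12, W→1/12; new cluster GVW
  updated: d(B,GVW)=15/4, d(GVW,O)=21/4, d(GVW,Z)=31/4
step 3: merge (B,GVW) at d=15/4, Q=-19; branch lengths B→1/8, GVW→29/8; new cluster BGVW
  updated: d(BGVW,O)=5/4, d(BGVW,Z)=9/2
step 4: merge (BGVW,O) at d=5/4, Q=-43/4; branch lengths BGVW→3/8, O→7/8; new cluster BGOVW
  updated: d(BGOVW,Z)=33/8
step 5: merge (BGOVW,Z) at d=33/8; branch lengths BGOVW→33/16, Z→33/16; new cluster BGOVWZ
final tree: (((B:1/8,((G:-19/8,V:43/8):83/12,W:1/12):29/8):3/8,O:7/8):33/16,Z:33/16)
total length: 153/8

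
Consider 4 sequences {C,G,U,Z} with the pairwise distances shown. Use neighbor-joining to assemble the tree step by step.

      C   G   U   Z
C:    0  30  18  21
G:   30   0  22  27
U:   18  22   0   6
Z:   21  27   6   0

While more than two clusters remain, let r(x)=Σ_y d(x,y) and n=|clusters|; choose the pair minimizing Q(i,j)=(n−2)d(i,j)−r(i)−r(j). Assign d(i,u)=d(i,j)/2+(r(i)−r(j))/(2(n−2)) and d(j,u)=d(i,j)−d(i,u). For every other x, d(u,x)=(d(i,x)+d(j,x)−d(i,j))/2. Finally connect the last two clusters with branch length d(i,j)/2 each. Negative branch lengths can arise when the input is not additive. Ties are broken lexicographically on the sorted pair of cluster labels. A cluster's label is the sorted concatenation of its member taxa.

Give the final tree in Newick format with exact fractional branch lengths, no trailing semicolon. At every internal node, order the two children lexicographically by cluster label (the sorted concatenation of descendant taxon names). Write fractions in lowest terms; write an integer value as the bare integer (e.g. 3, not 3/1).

(((C:25/2,G:35/2):4,U:1):5/2,Z:5/2)

iteration 1: select C,G (d=30, Q=-88); attach at lengths (25/2, 35/2); label the merged cluster CG
  updated: d(CG,U)=5, d(CG,Z)=9
iteration 2: select CG,U (d=5, Q=-20); attach at lengths (4, 1); label the merged cluster CGU
  updated: d(CGU,Z)=5
iteration 3: select CGU,Z (d=5); attach at lengths (5/2, 5/2); label the merged cluster CGUZ
final tree: (((C:25/2,G:35/2):4,U:1):5/2,Z:5/2)
total length: 40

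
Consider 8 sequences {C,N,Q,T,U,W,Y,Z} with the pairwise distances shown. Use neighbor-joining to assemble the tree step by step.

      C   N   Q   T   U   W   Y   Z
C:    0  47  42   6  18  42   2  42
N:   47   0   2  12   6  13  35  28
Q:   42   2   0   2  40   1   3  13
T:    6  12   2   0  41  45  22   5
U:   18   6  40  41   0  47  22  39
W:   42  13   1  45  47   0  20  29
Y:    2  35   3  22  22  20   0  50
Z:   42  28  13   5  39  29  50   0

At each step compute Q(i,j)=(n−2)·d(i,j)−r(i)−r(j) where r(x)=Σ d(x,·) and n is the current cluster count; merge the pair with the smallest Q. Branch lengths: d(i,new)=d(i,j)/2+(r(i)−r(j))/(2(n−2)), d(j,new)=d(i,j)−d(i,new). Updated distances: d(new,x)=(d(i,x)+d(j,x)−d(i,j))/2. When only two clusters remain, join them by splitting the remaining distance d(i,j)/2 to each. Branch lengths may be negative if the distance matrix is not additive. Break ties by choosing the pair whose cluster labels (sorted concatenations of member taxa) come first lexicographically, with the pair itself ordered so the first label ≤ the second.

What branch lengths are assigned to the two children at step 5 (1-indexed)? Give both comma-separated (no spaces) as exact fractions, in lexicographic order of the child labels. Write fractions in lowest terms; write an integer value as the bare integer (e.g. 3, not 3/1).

1. join C+Y (d=2, Q=-341) ⇒ CY; edges |C|=19/4, |Y|=-11/4
  updated: d(CY,N)=40, d(CY,Q)=43/2, d(CY,T)=13, d(CY,U)=19, d(CY,W)=30, d(CY,Z)=45
2. join CY+U (d=19, Q=-531/2) ⇒ CUY; edges |CY|=143/20, |U|=237/20
  updated: d(CUY,N)=27/2, d(CUY,Q)=85/4, d(CUY,T)=35/2, d(CUY,W)=29, d(CUY,Z)=65/2
3. join T+Z (d=5, Q=-169) ⇒ TZ; edges |T|=-3/4, |Z|=23/4
  updated: d(CUY,TZ)=45/2, d(N,TZ)=35/2, d(Q,TZ)=5, d(TZ,W)=69/2
4. join Q+W (d=1, Q=-415/4) ⇒ QW; edges |Q|=-181/24, |W|=205/24
  updated: d(CUY,QW)=197/8, d(N,QW)=7, d(QW,TZ)=77/4
5. join CUY+TZ (d=45/2, Q=-599/8) ⇒ CTUYZ; edges |CUY|=371/32, |TZ|=349/32
  updated: d(CTUYZ,N)=17/4, d(CTUYZ,QW)=171/16
6. join CTUYZ+N (d=17/4, Q=-351/16) ⇒ CNTUYZ; edges |CTUYZ|=127/32, |N|=9/32
  updated: d(CNTUYZ,QW)=215/32
7. join CNTUYZ+QW (d=215/32) ⇒ CNQTUWYZ; edges |CNTUYZ|=215/64, |QW|=215/64
final tree: (((((C:19/4,Y:-11/4):143/20,U:237/20):371/32,(T:-3/4,Z:23/4):349/32):127/32,N:9/32):215/64,(Q:-181/24,W:205/24):215/64)
total length: 1935/32

371/32,349/32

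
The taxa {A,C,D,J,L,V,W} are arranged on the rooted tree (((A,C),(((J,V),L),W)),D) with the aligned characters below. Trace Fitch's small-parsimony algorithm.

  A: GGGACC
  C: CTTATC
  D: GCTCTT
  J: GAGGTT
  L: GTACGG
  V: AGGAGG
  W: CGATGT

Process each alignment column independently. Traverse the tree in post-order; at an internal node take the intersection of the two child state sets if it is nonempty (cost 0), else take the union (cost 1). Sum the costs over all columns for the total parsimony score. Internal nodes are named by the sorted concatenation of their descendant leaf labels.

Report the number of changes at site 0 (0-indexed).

[col 0] AC: children A:{G}, C:{C} ∪→ {C,G}; cost 1
[col 0] JV: children J:{G}, V:{A} ∪→ {A,G}; cost 1
[col 0] JLV: children JV:{A,G}, L:{G} ∩→ {G}; cost 0
[col 0] JLVW: children JLV:{G}, W:{C} ∪→ {C,G}; cost 1
[col 0] ACJLVW: children AC:{C,G}, JLVW:{C,G} ∩→ {C,G}; cost 0
[col 0] ACDJLVW: children ACJLVW:{C,G}, D:{G} ∩→ {G}; cost 0
[col 1] AC: children A:{G}, C:{T} ∪→ {G,T}; cost 1
[col 1] JV: children J:{A}, V:{G} ∪→ {A,G}; cost 1
[col 1] JLV: children JV:{A,G}, L:{T} ∪→ {A,G,T}; cost 1
[col 1] JLVW: children JLV:{A,G,T}, W:{G} ∩→ {G}; cost 0
[col 1] ACJLVW: children AC:{G,T}, JLVW:{G} ∩→ {G}; cost 0
[col 1] ACDJLVW: children ACJLVW:{G}, D:{C} ∪→ {C,G}; cost 1
[col 2] AC: children A:{G}, C:{T} ∪→ {G,T}; cost 1
[col 2] JV: children J:{G}, V:{G} ∩→ {G}; cost 0
[col 2] JLV: children JV:{G}, L:{A} ∪→ {A,G}; cost 1
[col 2] JLVW: children JLV:{A,G}, W:{A} ∩→ {A}; cost 0
[col 2] ACJLVW: children AC:{G,T}, JLVW:{A} ∪→ {A,G,T}; cost 1
[col 2] ACDJLVW: children ACJLVW:{A,G,T}, D:{T} ∩→ {T}; cost 0
[col 3] AC: children A:{A}, C:{A} ∩→ {A}; cost 0
[col 3] JV: children J:{G}, V:{A} ∪→ {A,G}; cost 1
[col 3] JLV: children JV:{A,G}, L:{C} ∪→ {A,C,G}; cost 1
[col 3] JLVW: children JLV:{A,C,G}, W:{T} ∪→ {A,C,G,T}; cost 1
[col 3] ACJLVW: children AC:{A}, JLVW:{A,C,G,T} ∩→ {A}; cost 0
[col 3] ACDJLVW: children ACJLVW:{A}, D:{C} ∪→ {A,C}; cost 1
[col 4] AC: children A:{C}, C:{T} ∪→ {C,T}; cost 1
[col 4] JV: children J:{T}, V:{G} ∪→ {G,T}; cost 1
[col 4] JLV: children JV:{G,T}, L:{G} ∩→ {G}; cost 0
[col 4] JLVW: children JLV:{G}, W:{G} ∩→ {G}; cost 0
[col 4] ACJLVW: children AC:{C,T}, JLVW:{G} ∪→ {C,G,T}; cost 1
[col 4] ACDJLVW: children ACJLVW:{C,G,T}, D:{T} ∩→ {T}; cost 0
[col 5] AC: children A:{C}, C:{C} ∩→ {C}; cost 0
[col 5] JV: children J:{T}, V:{G} ∪→ {G,T}; cost 1
[col 5] JLV: children JV:{G,T}, L:{G} ∩→ {G}; cost 0
[col 5] JLVW: children JLV:{G}, W:{T} ∪→ {G,T}; cost 1
[col 5] ACJLVW: children AC:{C}, JLVW:{G,T} ∪→ {C,G,T}; cost 1
[col 5] ACDJLVW: children ACJLVW:{C,G,T}, D:{T} ∩→ {T}; cost 0
per-site changes: [3, 4, 3, 4, 3, 3]; total = 20

3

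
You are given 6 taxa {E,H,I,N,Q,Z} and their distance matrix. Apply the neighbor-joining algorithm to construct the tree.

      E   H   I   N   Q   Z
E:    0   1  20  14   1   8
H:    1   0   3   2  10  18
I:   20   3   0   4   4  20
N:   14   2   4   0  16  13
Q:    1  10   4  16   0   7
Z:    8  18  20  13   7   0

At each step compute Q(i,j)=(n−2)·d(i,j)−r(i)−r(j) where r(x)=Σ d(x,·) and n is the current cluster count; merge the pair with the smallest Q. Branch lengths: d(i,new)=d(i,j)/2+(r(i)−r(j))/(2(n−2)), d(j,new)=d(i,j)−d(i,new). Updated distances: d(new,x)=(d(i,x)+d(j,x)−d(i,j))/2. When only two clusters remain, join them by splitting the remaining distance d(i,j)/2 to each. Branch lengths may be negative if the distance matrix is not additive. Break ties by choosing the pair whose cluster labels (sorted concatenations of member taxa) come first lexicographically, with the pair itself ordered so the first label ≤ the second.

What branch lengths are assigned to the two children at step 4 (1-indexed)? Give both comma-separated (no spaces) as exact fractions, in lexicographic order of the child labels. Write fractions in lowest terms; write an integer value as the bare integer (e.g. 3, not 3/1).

17/16,-1/16

1. join I+N (d=4, Q=-84) ⇒ IN; edges |I|=9/4, |N|=7/4
  updated: d(E,IN)=15, d(H,IN)=1/2, d(IN,Q)=8, d(IN,Z)=29/2
2. join H+IN (d=1/2, Q=-66) ⇒ HIN; edges |H|=-7/6, |IN|=5/3
  updated: d(E,HIN)=31/4, d(HIN,Q)=35/4, d(HIN,Z)=16
3. join E+HIN (d=31/4, Q=-135/4) ⇒ EHIN; edges |E|=-1/16, |HIN|=125/16
  updated: d(EHIN,Q)=1, d(EHIN,Z)=65/8
4. join EHIN+Q (d=1, Q=-129/8) ⇒ EHINQ; edges |EHIN|=17/16, |Q|=-1/16
  updated: d(EHINQ,Z)=113/16
5. join EHINQ+Z (d=113/16) ⇒ EHINQZ; edges |EHINQ|=113/32, |Z|=113/32
final tree: (((E:-1/16,(H:-7/6,(I:9/4,N:7/4):5/3):125/16):17/16,Q:-1/16):113/32,Z:113/32)
total length: 325/16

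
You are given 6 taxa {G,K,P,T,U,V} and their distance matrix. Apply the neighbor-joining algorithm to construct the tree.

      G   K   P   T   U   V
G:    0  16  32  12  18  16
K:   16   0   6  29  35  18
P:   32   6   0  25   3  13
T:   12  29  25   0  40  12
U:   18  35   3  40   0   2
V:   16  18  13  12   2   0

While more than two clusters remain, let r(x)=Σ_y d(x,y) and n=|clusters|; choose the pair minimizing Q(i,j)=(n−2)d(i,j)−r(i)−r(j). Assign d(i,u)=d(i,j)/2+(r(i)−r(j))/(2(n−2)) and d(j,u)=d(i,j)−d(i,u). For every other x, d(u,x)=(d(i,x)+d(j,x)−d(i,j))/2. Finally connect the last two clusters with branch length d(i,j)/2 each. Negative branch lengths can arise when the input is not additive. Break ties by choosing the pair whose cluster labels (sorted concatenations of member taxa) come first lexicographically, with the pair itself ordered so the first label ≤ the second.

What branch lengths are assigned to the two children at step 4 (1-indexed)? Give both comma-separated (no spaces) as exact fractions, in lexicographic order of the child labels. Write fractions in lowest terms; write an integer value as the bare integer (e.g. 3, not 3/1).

step 1: merge (P,U) at d=3, Q=-165; branch lengths P→-7/8, U→31/8; new cluster PU
  updated: d(G,PU)=47/2, d(K,PU)=19, d(PU,T)=31, d(PU,V)=6
step 2: merge (G,T) at d=12, Q=-231/2; branch lengths G→13/4, T→35/4; new cluster GT
  updated: d(GT,K)=33/2, d(GT,PU)=85/4, d(GT,V)=8
step 3: merge (GT,K) at d=33/2, Q=-265/4; branch lengths GT→101/16, K→163/16; new cluster GKT
  updated: d(GKT,PU)=95/8, d(GKT,V)=19/4
step 4: merge (GKT,PU) at d=95/8, Q=-181/8; branch lengths GKT→85/16, PU→105/16; new cluster GKPTU
  updated: d(GKPTU,V)=-9/16
step 5: merge (GKPTU,V) at d=-9/16; branch lengths GKPTU→-9/32, V→-9/32; new cluster GKPTUV
final tree: ((((G:13/4,T:35/4):101/16,K:163/16):85/16,(P:-7/8,U:31/8):105/16):-9/32,V:-9/32)
total length: 685/16

85/16,105/16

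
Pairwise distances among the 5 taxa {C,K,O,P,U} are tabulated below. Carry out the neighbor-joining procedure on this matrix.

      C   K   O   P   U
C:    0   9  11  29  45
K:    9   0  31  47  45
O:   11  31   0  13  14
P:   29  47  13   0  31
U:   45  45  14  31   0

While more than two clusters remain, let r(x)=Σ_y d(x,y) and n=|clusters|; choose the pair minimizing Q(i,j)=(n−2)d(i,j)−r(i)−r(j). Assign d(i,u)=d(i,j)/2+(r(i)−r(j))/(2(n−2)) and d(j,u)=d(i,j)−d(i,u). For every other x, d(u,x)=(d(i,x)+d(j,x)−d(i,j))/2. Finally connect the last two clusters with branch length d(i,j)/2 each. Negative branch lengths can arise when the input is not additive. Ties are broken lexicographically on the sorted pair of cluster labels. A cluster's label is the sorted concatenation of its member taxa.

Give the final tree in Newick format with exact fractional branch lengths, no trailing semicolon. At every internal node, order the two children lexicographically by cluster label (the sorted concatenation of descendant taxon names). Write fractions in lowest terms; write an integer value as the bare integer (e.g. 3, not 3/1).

((((C:-11/6,K:65/6):20,O:-7/2):3/2,P:27/2):35/4,U:35/4)

1. join C+K (d=9, Q=-199) ⇒ CK; edges |C|=-11/6, |K|=65/6
  updated: d(CK,O)=33/2, d(CK,P)=67/2, d(CK,U)=81/2
2. join CK+O (d=33/2, Q=-101) ⇒ CKO; edges |CK|=20, |O|=-7/2
  updated: d(CKO,P)=15, d(CKO,U)=19
3. join CKO+P (d=15, Q=-65) ⇒ CKOP; edges |CKO|=3/2, |P|=27/2
  updated: d(CKOP,U)=35/2
4. join CKOP+U (d=35/2) ⇒ CKOPU; edges |CKOP|=35/4, |U|=35/4
final tree: ((((C:-11/6,K:65/6):20,O:-7/2):3/2,P:27/2):35/4,U:35/4)
total length: 58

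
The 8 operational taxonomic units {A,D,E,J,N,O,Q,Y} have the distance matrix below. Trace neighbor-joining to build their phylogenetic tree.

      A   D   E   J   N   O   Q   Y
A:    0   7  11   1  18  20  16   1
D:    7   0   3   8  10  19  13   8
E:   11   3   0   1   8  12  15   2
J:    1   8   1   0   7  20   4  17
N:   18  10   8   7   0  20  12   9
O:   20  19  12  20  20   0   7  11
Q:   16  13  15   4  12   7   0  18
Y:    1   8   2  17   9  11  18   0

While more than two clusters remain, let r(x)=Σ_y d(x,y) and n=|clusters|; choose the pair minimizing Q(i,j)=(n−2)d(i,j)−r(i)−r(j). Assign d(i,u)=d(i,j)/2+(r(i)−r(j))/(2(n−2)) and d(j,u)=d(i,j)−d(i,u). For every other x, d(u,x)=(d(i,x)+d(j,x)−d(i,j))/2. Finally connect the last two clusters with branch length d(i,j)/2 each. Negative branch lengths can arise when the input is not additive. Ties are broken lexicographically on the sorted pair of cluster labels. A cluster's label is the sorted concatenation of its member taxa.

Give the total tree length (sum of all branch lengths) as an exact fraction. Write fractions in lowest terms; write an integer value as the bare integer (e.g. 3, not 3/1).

step 1: merge (O,Q) at d=7, Q=-152; branch lengths O→11/2, Q→3/2; new cluster OQ
  updated: d(A,OQ)=29/2, d(D,OQ)=25/2, d(E,OQ)=10, d(J,OQ)=17/2, d(N,OQ)=25/2, d(OQ,Y)=11
step 2: merge (A,Y) at d=1, Q=-191/2; branch lengths A→19/20, Y→1/20; new cluster AY
  updated: d(AY,D)=7, d(AY,E)=6, d(AY,J)=17/2, d(AY,N)=13, d(AY,OQ)=49/4
step 3: merge (AY,D) at d=7, Q=-237/4; branch lengths AY→137/32, D→87/32; new cluster ADY
  updated: d(ADY,E)=1, d(ADY,J)=19/4, d(ADY,N)=8, d(ADY,OQ)=71/8
step 4: merge (ADY,E) at d=1, Q=-317/8; branch lengths ADY→15/16, E→1/16; new cluster ADEY
  updated: d(ADEY,J)=19/8, d(ADEY,N)=15/2, d(ADEY,OQ)=143/16
step 5: merge (ADEY,J) at d=19/8, Q=-511/16; branch lengths ADEY→91/64, J→61/64; new cluster ADEJY
  updated: d(ADEJY,N)=97/16, d(ADEJY,OQ)=241/32
step 6: merge (ADEJY,N) at d=97/16, Q=-835/32; branch lengths ADEJY→35/64, N→353/64; new cluster ADEJNY
  updated: d(ADEJNY,OQ)=447/64
step 7: merge (ADEJNY,OQ) at d=447/64; branch lengths ADEJNY→447/128, OQ→447/128; new cluster ADEJNOQY
final tree: ((((((A:19/20,Y:1/20):137/32,D:87/32):15/16,E:1/16):91/64,J:61/64):35/64,N:353/64):447/128,(O:11/2,Q:3/2):447/128)
total length: 2011/64

2011/64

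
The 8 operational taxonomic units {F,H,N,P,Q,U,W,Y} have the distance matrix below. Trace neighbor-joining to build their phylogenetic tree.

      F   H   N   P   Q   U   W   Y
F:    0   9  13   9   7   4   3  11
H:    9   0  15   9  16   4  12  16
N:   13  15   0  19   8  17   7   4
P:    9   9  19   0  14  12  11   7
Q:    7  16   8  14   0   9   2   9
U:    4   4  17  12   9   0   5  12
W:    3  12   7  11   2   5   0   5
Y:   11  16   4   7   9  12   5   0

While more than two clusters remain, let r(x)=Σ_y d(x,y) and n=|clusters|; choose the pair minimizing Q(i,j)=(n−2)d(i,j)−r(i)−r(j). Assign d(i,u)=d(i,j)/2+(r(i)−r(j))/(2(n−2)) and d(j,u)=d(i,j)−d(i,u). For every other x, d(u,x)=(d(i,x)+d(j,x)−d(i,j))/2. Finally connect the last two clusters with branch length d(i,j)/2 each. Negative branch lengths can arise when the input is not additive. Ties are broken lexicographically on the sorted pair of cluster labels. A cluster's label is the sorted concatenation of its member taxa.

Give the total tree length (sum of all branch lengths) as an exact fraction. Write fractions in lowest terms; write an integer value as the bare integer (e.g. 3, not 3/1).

iteration 1: select N,Y (d=4, Q=-123); attach at lengths (43/12, 5/12); label the merged cluster NY
  updated: d(F,NY)=10, d(H,NY)=27/2, d(NY,P)=11, d(NY,Q)=13/2, d(NY,U)=25/2, d(NY,W)=4
iteration 2: select H,U (d=4, Q=-90); attach at lengths (37/10, 3/10); label the merged cluster HU
  updated: d(F,HU)=9/2, d(HU,NY)=11, d(HU,P)=17/2, d(HU,Q)=21/2, d(HU,W)=13/2
iteration 3: select HU,P (d=17/2, Q=-121/2); attach at lengths (43/16, 93/16); label the merged cluster HPU
  updated: d(F,HPU)=5/2, d(HPU,NY)=27/4, d(HPU,Q)=8, d(HPU,W)=9/2
iteration 4: select F,HPU (d=5/2, Q=-147/4); attach at lengths (11/8, 9/8); label the merged cluster FHPU
  updated: d(FHPU,NY)=57/8, d(FHPU,Q)=25/4, d(FHPU,W)=5/2
iteration 5: select FHPU,W (d=5/2, Q=-155/8); attach at lengths (99/32, -19/32); label the merged cluster FHPUW
  updated: d(FHPUW,NY)=69/16, d(FHPUW,Q)=23/8
iteration 6: select FHPUW,NY (d=69/16, Q=-219/16); attach at lengths (11/32, 127/32); label the merged cluster FHNPUWY
  updated: d(FHNPUWY,Q)=81/32
iteration 7: select FHNPUWY,Q (d=81/32); attach at lengths (81/64, 81/64); label the merged cluster FHNPQUWY
final tree: ((((F:11/8,((H:37/10,U:3/10):43/16,P:93/16):9/8):99/32,W:-19/32):11/32,(N:43/12,Y:5/12):127/32):81/64,Q:81/64)
total length: 907/32

907/32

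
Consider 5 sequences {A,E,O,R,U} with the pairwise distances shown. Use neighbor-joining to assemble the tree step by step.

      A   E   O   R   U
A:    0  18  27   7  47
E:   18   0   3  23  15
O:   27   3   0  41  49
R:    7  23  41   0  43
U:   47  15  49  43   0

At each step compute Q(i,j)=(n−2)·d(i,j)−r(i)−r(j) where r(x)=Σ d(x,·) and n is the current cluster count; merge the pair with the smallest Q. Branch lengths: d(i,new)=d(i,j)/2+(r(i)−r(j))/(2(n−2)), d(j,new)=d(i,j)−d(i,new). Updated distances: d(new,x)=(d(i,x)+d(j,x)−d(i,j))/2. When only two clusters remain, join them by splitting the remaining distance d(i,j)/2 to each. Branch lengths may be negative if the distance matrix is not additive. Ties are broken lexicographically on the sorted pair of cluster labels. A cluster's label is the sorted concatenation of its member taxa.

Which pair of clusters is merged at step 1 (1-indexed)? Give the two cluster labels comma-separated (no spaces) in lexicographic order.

A,R

step 1: merge (A,R) at d=7, Q=-192; branch lengths A→1, R→6; new cluster AR
  updated: d(AR,E)=17, d(AR,O)=61/2, d(AR,U)=83/2
step 2: merge (AR,U) at d=83/2, Q=-223/2; branch lengths AR→133/8, U→199/8; new cluster ARU
  updated: d(ARU,E)=-19/4, d(ARU,O)=19
step 3: merge (ARU,E) at d=-19/4, Q=-69/4; branch lengths ARU→45/8, E→-83/8; new cluster AERU
  updated: d(AERU,O)=107/8
step 4: merge (AERU,O) at d=107/8; branch lengths AERU→107/16, O→107/16; new cluster AEORU
final tree: ((((A:1,R:6):133/8,U:199/8):45/8,E:-83/8):107/16,O:107/16)
total length: 457/8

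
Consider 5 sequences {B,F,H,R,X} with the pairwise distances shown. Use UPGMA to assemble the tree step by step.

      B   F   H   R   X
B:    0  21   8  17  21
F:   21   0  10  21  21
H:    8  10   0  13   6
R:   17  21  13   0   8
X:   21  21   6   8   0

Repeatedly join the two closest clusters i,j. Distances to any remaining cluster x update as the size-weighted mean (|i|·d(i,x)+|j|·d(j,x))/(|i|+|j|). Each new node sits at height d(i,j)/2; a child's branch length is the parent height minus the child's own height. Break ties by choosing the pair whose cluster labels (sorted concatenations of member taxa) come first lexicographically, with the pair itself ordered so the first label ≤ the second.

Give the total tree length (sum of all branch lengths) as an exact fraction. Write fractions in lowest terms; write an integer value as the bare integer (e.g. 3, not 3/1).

step 1: merge (H,X) at d=6; branch lengths H→3, X→3; new cluster HX
  updated: d(B,HX)=29/2, d(F,HX)=31/2, d(HX,R)=21/2
step 2: merge (HX,R) at d=21/2; branch lengths HX→9/4, R→21/4; new cluster HRX
  updated: d(B,HRX)=46/3, d(F,HRX)=52/3
step 3: merge (B,HRX) at d=46/3; branch lengths B→23/3, HRX→29/12; new cluster BHRX
  updated: d(BHRX,F)=73/4
step 4: merge (BHRX,F) at d=73/4; branch lengths BHRX→35/24, F→73/8; new cluster BFHRX
final tree: ((B:23/3,((H:3,X:3):9/4,R:21/4):29/12):35/24,F:73/8)
total length: 205/6

205/6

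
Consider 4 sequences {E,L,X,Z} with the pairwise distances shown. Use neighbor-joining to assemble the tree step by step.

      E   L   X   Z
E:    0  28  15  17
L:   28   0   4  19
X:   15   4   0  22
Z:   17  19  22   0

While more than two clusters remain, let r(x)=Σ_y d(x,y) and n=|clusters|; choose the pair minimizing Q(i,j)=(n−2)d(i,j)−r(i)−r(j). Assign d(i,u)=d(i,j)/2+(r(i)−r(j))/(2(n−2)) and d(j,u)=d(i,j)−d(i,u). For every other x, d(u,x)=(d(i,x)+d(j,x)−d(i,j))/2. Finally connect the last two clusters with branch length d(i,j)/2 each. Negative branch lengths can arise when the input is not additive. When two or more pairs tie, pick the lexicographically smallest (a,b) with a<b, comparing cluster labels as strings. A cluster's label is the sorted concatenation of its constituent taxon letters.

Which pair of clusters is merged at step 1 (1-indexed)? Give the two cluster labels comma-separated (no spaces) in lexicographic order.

iteration 1: select E,Z (d=17, Q=-84); attach at lengths (9, 8); label the merged cluster EZ
  updated: d(EZ,L)=15, d(EZ,X)=10
iteration 2: select EZ,L (d=15, Q=-29); attach at lengths (21/2, 9/2); label the merged cluster ELZ
  updated: d(ELZ,X)=-1/2
iteration 3: select ELZ,X (d=-1/2); attach at lengths (-1/4, -1/4); label the merged cluster ELXZ
final tree: (((E:9,Z:8):21/2,L:9/2):-1/4,X:-1/4)
total length: 63/2

E,Z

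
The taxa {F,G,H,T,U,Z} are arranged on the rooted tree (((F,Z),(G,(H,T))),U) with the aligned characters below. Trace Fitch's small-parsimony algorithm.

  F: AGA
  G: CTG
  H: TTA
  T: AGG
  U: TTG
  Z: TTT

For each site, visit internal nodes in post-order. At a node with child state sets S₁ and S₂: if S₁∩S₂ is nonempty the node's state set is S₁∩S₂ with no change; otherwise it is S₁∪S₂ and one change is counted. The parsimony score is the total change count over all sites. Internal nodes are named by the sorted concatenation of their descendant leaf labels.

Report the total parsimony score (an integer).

FZ@0: {A} ∪ {T} = {A,T} (union, +1)
HT@0: {T} ∪ {A} = {A,T} (union, +1)
GHT@0: {C} ∪ {A,T} = {A,C,T} (union, +1)
FGHTZ@0: {A,T} ∩ {A,C,T} = {A,T} (intersection, +0)
FGHTUZ@0: {A,T} ∩ {T} = {T} (intersection, +0)
FZ@1: {G} ∪ {T} = {G,T} (union, +1)
HT@1: {T} ∪ {G} = {G,T} (union, +1)
GHT@1: {T} ∩ {G,T} = {T} (intersection, +0)
FGHTZ@1: {G,T} ∩ {T} = {T} (intersection, +0)
FGHTUZ@1: {T} ∩ {T} = {T} (intersection, +0)
FZ@2: {A} ∪ {T} = {A,T} (union, +1)
HT@2: {A} ∪ {G} = {A,G} (union, +1)
GHT@2: {G} ∩ {A,G} = {G} (intersection, +0)
FGHTZ@2: {A,T} ∪ {G} = {A,G,T} (union, +1)
FGHTUZ@2: {A,G,T} ∩ {G} = {G} (intersection, +0)
per-site changes: [3, 2, 3]; total = 8

8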